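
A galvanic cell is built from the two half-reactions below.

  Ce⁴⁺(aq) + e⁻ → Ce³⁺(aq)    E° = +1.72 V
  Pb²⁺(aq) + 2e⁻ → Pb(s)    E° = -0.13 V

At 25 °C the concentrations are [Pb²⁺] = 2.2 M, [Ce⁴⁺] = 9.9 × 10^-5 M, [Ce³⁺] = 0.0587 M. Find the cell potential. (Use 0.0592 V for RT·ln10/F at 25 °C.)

1.68 V

The Ce⁴⁺/Ce³⁺ couple has the higher reduction potential and acts as the cathode, so E°_cell = +1.72 − (-0.13) = 1.85 V.
Balancing electrons gives n = 2; the reaction quotient is Q = [Pb²⁺]·[Ce³⁺]^2/[Ce⁴⁺]^2 = 7.73 × 10^5.
At 25 °C, E = E° − (0.0592/n) log Q = 1.85 − (0.0592/2)(5.888) = 1.850 − 0.174 = 1.676 V.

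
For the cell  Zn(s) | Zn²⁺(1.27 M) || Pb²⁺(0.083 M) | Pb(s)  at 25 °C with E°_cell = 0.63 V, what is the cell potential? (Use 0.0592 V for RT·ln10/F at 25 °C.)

0.595 V

Balancing electrons gives n = 2; the reaction quotient is Q = [Zn²⁺]/[Pb²⁺] = 15.3.
At 25 °C, E = E° − (0.0592/n) log Q = 0.63 − (0.0592/2)(1.185) = 0.630 − 0.035 = 0.595 V.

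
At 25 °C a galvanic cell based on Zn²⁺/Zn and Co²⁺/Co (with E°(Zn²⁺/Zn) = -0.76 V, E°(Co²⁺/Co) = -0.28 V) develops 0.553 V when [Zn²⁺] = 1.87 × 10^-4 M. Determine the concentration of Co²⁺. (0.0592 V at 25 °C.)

0.055 M

From the Nernst equation, log Q = n(E° − E)/0.0592 = 2(0.48 − 0.553)/0.0592 = -2.466, so Q = 0.00342.
With Q = [Zn²⁺]/[Co²⁺] and the known concentrations, [Co²⁺] in the denominator gives [Co²⁺] = 0.055 M.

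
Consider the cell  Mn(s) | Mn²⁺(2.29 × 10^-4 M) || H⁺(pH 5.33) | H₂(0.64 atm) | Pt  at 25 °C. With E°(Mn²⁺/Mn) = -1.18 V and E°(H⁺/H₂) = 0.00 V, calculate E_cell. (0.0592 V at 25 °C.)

0.98 V

The hydrogen couple is the cathode, so E°_cell = 1.18 V; n = 2.
[H⁺] = 10^(−5.33) = 4.7 × 10^-6 M, and Q = [Mn²⁺]·P(H₂) / [H⁺]^2 = 6.7 × 10^6.
E = E° − (0.0592/2) log Q = 1.18 − (0.0592/2)(6.826) = 0.978 V.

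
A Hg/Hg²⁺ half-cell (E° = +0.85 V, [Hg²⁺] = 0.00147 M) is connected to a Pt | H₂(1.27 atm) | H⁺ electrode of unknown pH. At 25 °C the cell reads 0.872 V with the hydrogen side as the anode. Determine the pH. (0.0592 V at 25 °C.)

pH = 1.74

E°_cell = 0.85 V and n = 2.
log Q = n(E° − E)/0.0592 = 2×(0.85 − 0.872)/0.0592 = -0.743.
With Q = [H⁺]^2 / ([Hg²⁺]·P(H₂)), solving for [H⁺] gives log[H⁺] = -1.736, so pH = 1.74.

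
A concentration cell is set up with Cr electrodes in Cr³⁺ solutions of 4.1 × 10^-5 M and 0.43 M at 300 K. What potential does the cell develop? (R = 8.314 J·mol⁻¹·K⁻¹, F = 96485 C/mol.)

Both half-cells are Cr³⁺/Cr, so E°_cell = 0. The concentrated side is the cathode; the cell reaction moves Cr³⁺ from high to low concentration with n = 3.
Q = [Cr³⁺]_dilute/[Cr³⁺]_conc = 4.1 × 10^-5/0.43 = 9.53 × 10^-5.
E = 0 − (RT/nF) ln Q = −((8.314×300)/(3×96485))(-9.258) = 0.0798 V.

0.080 V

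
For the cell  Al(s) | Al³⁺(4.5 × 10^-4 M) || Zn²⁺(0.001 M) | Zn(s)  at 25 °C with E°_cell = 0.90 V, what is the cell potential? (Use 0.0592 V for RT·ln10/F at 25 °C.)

Balancing electrons gives n = 6; the reaction quotient is Q = [Al³⁺]^2/[Zn²⁺]^3 = 202.
At 25 °C, E = E° − (0.0592/n) log Q = 0.90 − (0.0592/6)(2.306) = 0.900 − 0.023 = 0.877 V.

0.877 V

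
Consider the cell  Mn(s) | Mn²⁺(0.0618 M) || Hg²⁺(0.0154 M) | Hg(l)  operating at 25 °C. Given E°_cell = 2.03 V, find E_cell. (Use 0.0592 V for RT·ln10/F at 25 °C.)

2.01 V

Balancing electrons gives n = 2; the reaction quotient is Q = [Mn²⁺]/[Hg²⁺] = 4.01.
At 25 °C, E = E° − (0.0592/n) log Q = 2.03 − (0.0592/2)(0.603) = 2.030 − 0.018 = 2.012 V.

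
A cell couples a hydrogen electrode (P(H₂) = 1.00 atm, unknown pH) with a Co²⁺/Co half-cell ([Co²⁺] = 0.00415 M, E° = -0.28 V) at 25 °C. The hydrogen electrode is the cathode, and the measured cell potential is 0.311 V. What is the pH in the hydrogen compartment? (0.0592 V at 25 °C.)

E°_cell = 0.28 V and n = 2.
log Q = n(E° − E)/0.0592 = 2×(0.28 − 0.311)/0.0592 = -1.047.
With Q = [Co²⁺]·P(H₂) / [H⁺]^2, solving for [H⁺] gives log[H⁺] = -0.667, so pH = 0.67.

pH = 0.67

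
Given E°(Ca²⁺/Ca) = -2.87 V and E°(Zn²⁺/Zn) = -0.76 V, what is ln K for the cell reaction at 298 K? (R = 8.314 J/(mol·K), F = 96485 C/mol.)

ln K = 164.3

E°_cell = -0.76 − (-2.87) = 2.11 V, with n = 2 electrons transferred.
At equilibrium E = 0, so the Nernst equation gives ln K = nFE°/RT = (2)(96485)(2.11)/((8.314)(298)) = 164.34.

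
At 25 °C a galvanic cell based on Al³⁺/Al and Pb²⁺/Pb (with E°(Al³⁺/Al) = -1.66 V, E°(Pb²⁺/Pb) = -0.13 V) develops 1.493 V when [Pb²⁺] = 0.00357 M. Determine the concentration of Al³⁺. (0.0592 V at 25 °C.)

From the Nernst equation, log Q = n(E° − E)/0.0592 = 6(1.53 − 1.493)/0.0592 = 3.750, so Q = 5620.
With Q = [Al³⁺]^2/[Pb²⁺]^3 and the known concentrations, [Al³⁺]^2 in the numerator gives [Al³⁺] = 0.016 M.

0.016 M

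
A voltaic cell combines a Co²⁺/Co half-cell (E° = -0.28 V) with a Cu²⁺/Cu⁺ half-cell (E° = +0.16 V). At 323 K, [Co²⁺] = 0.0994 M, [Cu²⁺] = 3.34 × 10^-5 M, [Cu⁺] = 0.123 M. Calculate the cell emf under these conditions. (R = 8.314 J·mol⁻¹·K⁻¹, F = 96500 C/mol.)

The Cu²⁺/Cu⁺ couple has the higher reduction potential and acts as the cathode, so E°_cell = +0.16 − (-0.28) = 0.44 V.
Balancing electrons gives n = 2; the reaction quotient is Q = [Co²⁺]·[Cu⁺]^2/[Cu²⁺]^2 = 1.35 × 10^6.
E = E° − (RT/nF) ln Q = 0.44 − (8.314×323)/(2×96500) × (14.114) = 0.440 − 0.196 = 0.244 V.

0.244 V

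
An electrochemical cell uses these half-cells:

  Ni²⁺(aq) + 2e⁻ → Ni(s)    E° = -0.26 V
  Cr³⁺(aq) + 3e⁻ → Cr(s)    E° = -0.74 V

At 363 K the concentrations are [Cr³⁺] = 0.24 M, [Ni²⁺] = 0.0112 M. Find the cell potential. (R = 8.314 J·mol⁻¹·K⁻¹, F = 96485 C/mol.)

0.425 V

The Ni²⁺/Ni couple has the higher reduction potential and acts as the cathode, so E°_cell = -0.26 − (-0.74) = 0.48 V.
Balancing electrons gives n = 6; the reaction quotient is Q = [Cr³⁺]^2/[Ni²⁺]^3 = 4.1 × 10^4.
E = E° − (RT/nF) ln Q = 0.48 − (8.314×363)/(6×96485) × (10.621) = 0.480 − 0.055 = 0.425 V.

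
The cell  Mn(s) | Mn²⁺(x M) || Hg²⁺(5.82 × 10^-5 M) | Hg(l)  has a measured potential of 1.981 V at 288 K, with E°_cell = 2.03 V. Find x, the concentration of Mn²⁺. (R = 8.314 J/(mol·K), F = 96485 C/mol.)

From the Nernst equation, ln Q = nF(E° − E)/RT = 2×96485×(2.03 − 1.981)/(8.314×288) = 3.949, so Q = 51.9.
With Q = [Mn²⁺]/[Hg²⁺] and the known concentrations, [Mn²⁺] in the numerator gives [Mn²⁺] = 0.003 M.

0.003 M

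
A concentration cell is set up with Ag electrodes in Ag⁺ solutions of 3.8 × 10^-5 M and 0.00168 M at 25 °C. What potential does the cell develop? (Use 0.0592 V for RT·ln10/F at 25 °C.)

Both half-cells are Ag⁺/Ag, so E°_cell = 0. The concentrated side is the cathode; the cell reaction moves Ag⁺ from high to low concentration with n = 1.
Q = [Ag⁺]_dilute/[Ag⁺]_conc = 3.8 × 10^-5/0.00168 = 0.0226.
E = 0 − (0.0592/1) log Q = −(0.0592/1)(-1.646) = 0.0974 V.

0.097 V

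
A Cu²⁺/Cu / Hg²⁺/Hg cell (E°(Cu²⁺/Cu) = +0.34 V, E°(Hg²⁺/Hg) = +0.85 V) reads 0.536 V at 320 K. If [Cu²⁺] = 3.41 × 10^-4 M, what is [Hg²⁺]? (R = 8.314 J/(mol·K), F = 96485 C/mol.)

From the Nernst equation, ln Q = nF(E° − E)/RT = 2×96485×(0.51 − 0.536)/(8.314×320) = -1.886, so Q = 0.152.
With Q = [Cu²⁺]/[Hg²⁺] and the known concentrations, [Hg²⁺] in the denominator gives [Hg²⁺] = 0.0022 M.

0.0022 M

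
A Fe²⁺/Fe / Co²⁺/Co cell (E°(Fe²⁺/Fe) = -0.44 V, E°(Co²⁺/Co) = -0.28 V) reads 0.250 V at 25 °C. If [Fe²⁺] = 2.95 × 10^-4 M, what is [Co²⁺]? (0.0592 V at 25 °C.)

0.32 M

From the Nernst equation, log Q = n(E° − E)/0.0592 = 2(0.16 − 0.250)/0.0592 = -3.041, so Q = 9.11 × 10^-4.
With Q = [Fe²⁺]/[Co²⁺] and the known concentrations, [Co²⁺] in the denominator gives [Co²⁺] = 0.32 M.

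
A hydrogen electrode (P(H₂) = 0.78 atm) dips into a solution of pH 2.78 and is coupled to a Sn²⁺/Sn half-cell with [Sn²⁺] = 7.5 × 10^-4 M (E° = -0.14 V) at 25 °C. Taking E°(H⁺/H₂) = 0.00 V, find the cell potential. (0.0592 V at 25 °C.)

The hydrogen couple is the cathode, so E°_cell = 0.14 V; n = 2.
[H⁺] = 10^(−2.78) = 0.0017 M, and Q = [Sn²⁺]·P(H₂) / [H⁺]^2 = 212.
E = E° − (0.0592/2) log Q = 0.14 − (0.0592/2)(2.327) = 0.071 V.

0.071 V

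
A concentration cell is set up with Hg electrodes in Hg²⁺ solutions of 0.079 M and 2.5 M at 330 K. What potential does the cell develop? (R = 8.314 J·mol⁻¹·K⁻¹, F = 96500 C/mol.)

Both half-cells are Hg²⁺/Hg, so E°_cell = 0. The concentrated side is the cathode; the cell reaction moves Hg²⁺ from high to low concentration with n = 2.
Q = [Hg²⁺]_dilute/[Hg²⁺]_conc = 0.079/2.5 = 0.0316.
E = 0 − (RT/nF) ln Q = −((8.314×330)/(2×96500))(-3.455) = 0.0491 V.

0.049 V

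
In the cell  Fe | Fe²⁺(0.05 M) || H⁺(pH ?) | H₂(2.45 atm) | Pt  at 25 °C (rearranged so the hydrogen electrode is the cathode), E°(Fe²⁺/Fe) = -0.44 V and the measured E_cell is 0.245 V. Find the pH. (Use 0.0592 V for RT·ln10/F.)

pH = 3.75

E°_cell = 0.44 V and n = 2.
log Q = n(E° − E)/0.0592 = 2×(0.44 − 0.245)/0.0592 = 6.588.
With Q = [Fe²⁺]·P(H₂) / [H⁺]^2, solving for [H⁺] gives log[H⁺] = -3.750, so pH = 3.75.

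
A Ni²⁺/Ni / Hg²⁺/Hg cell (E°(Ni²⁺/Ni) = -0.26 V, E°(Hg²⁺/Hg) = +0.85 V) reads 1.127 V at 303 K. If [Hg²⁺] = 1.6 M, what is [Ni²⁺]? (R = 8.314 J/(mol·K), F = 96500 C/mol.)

From the Nernst equation, ln Q = nF(E° − E)/RT = 2×96500×(1.11 − 1.127)/(8.314×303) = -1.302, so Q = 0.272.
With Q = [Ni²⁺]/[Hg²⁺] and the known concentrations, [Ni²⁺] in the numerator gives [Ni²⁺] = 0.43 M.

0.43 M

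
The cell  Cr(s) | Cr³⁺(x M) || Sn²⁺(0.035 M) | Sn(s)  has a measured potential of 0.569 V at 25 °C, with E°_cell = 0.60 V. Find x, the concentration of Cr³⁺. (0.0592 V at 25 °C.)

0.24 M

From the Nernst equation, log Q = n(E° − E)/0.0592 = 6(0.60 − 0.569)/0.0592 = 3.142, so Q = 1390.
With Q = [Cr³⁺]^2/[Sn²⁺]^3 and the known concentrations, [Cr³⁺]^2 in the numerator gives [Cr³⁺] = 0.24 M.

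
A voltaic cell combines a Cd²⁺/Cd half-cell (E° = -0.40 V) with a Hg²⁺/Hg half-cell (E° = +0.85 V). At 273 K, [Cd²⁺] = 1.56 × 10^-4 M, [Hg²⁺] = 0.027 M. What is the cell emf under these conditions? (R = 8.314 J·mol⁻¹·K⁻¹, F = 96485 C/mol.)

The Hg²⁺/Hg couple has the higher reduction potential and acts as the cathode, so E°_cell = +0.85 − (-0.40) = 1.25 V.
Balancing electrons gives n = 2; the reaction quotient is Q = [Cd²⁺]/[Hg²⁺] = 0.00578.
E = E° − (RT/nF) ln Q = 1.25 − (8.314×273)/(2×96485) × (-5.154) = 1.250 + 0.061 = 1.311 V.

1.31 V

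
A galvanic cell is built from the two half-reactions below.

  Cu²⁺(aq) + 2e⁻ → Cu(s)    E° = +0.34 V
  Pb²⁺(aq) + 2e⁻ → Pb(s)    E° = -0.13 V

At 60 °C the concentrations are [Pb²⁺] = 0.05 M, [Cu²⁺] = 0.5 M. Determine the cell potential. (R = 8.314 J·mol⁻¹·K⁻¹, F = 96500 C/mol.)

The Cu²⁺/Cu couple has the higher reduction potential and acts as the cathode, so E°_cell = +0.34 − (-0.13) = 0.47 V.
Balancing electrons gives n = 2; the reaction quotient is Q = [Pb²⁺]/[Cu²⁺] = 0.100.
E = E° − (RT/nF) ln Q = 0.47 − (8.314×333)/(2×96500) × (-2.303) = 0.470 + 0.033 = 0.503 V.

0.503 V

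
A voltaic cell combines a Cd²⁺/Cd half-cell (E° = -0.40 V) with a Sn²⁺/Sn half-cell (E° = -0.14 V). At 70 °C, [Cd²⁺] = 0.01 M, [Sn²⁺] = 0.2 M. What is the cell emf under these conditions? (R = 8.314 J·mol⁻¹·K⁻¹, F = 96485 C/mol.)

0.304 V

The Sn²⁺/Sn couple has the higher reduction potential and acts as the cathode, so E°_cell = -0.14 − (-0.40) = 0.26 V.
Balancing electrons gives n = 2; the reaction quotient is Q = [Cd²⁺]/[Sn²⁺] = 0.0500.
E = E° − (RT/nF) ln Q = 0.26 − (8.314×343)/(2×96485) × (-2.996) = 0.260 + 0.044 = 0.304 V.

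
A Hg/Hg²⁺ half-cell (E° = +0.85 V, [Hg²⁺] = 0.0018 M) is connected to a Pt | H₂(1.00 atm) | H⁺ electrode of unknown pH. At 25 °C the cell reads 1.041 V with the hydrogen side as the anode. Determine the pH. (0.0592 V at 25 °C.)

E°_cell = 0.85 V and n = 2.
log Q = n(E° − E)/0.0592 = 2×(0.85 − 1.041)/0.0592 = -6.453.
With Q = [H⁺]^2 / ([Hg²⁺]·P(H₂)), solving for [H⁺] gives log[H⁺] = -4.599, so pH = 4.60.

pH = 4.60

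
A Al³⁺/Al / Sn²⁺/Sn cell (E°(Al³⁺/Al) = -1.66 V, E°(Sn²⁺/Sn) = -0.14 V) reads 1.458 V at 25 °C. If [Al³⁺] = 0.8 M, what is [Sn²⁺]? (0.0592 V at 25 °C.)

0.0069 M

From the Nernst equation, log Q = n(E° − E)/0.0592 = 6(1.52 − 1.458)/0.0592 = 6.284, so Q = 1.92 × 10^6.
With Q = [Al³⁺]^2/[Sn²⁺]^3 and the known concentrations, [Sn²⁺]^3 in the denominator gives [Sn²⁺] = 0.0069 M.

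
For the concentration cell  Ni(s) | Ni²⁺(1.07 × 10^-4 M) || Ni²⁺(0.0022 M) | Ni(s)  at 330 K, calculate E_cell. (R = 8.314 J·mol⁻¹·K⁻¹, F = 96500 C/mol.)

Both half-cells are Ni²⁺/Ni, so E°_cell = 0. The concentrated side is the cathode; the cell reaction moves Ni²⁺ from high to low concentration with n = 2.
Q = [Ni²⁺]_dilute/[Ni²⁺]_conc = 1.07 × 10^-4/0.0022 = 0.0486.
E = 0 − (RT/nF) ln Q = −((8.314×330)/(2×96500))(-3.023) = 0.0430 V.

0.043 V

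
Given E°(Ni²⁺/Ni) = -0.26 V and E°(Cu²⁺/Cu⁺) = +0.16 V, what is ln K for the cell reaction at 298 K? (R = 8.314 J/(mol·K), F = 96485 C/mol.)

E°_cell = +0.16 − (-0.26) = 0.42 V, with n = 2 electrons transferred.
At equilibrium E = 0, so the Nernst equation gives ln K = nFE°/RT = (2)(96485)(0.42)/((8.314)(298)) = 32.71.

ln K = 32.7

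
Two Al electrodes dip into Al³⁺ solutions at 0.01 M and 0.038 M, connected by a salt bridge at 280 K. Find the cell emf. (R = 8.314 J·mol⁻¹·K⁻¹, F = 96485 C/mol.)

Both half-cells are Al³⁺/Al, so E°_cell = 0. The concentrated side is the cathode; the cell reaction moves Al³⁺ from high to low concentration with n = 3.
Q = [Al³⁺]_dilute/[Al³⁺]_conc = 0.01/0.038 = 0.263.
E = 0 − (RT/nF) ln Q = −((8.314×280)/(3×96485))(-1.335) = 0.0107 V.

0.011 V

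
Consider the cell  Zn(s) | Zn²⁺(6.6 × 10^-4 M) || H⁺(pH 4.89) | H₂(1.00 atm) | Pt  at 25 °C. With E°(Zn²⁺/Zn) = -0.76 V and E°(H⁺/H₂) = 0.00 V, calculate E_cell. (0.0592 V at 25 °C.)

0.56 V

The hydrogen couple is the cathode, so E°_cell = 0.76 V; n = 2.
[H⁺] = 10^(−4.89) = 1.3 × 10^-5 M, and Q = [Zn²⁺]·P(H₂) / [H⁺]^2 = 3.98 × 10^6.
E = E° − (0.0592/2) log Q = 0.76 − (0.0592/2)(6.600) = 0.565 V.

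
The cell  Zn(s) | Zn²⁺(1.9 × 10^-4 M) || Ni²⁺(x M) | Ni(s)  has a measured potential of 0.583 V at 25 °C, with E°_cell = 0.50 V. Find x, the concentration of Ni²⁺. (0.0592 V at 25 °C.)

0.12 M

From the Nernst equation, log Q = n(E° − E)/0.0592 = 2(0.50 − 0.583)/0.0592 = -2.804, so Q = 0.00157.
With Q = [Zn²⁺]/[Ni²⁺] and the known concentrations, [Ni²⁺] in the denominator gives [Ni²⁺] = 0.12 M.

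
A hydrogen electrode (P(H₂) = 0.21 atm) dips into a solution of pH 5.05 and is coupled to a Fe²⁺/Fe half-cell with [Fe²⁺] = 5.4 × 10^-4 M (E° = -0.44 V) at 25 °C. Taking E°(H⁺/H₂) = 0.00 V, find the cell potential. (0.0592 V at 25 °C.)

The hydrogen couple is the cathode, so E°_cell = 0.44 V; n = 2.
[H⁺] = 10^(−5.05) = 8.9 × 10^-6 M, and Q = [Fe²⁺]·P(H₂) / [H⁺]^2 = 1.43 × 10^6.
E = E° − (0.0592/2) log Q = 0.44 − (0.0592/2)(6.155) = 0.258 V.

0.26 V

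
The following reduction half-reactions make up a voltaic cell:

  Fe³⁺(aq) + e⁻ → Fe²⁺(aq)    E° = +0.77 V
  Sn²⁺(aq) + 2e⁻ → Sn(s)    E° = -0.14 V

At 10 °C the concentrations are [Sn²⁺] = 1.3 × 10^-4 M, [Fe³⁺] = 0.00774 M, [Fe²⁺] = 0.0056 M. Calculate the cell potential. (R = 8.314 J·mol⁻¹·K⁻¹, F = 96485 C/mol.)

The Fe³⁺/Fe²⁺ couple has the higher reduction potential and acts as the cathode, so E°_cell = +0.77 − (-0.14) = 0.91 V.
Balancing electrons gives n = 2; the reaction quotient is Q = [Sn²⁺]·[Fe²⁺]^2/[Fe³⁺]^2 = 6.81 × 10^-5.
E = E° − (RT/nF) ln Q = 0.91 − (8.314×283)/(2×96485) × (-9.595) = 0.910 + 0.117 = 1.027 V.

1.03 V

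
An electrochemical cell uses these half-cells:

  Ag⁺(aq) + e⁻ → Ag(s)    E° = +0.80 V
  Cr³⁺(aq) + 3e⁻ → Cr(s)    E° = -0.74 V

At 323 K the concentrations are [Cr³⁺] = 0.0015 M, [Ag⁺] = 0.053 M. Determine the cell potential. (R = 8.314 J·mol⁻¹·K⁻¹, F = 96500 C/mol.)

The Ag⁺/Ag couple has the higher reduction potential and acts as the cathode, so E°_cell = +0.80 − (-0.74) = 1.54 V.
Balancing electrons gives n = 3; the reaction quotient is Q = [Cr³⁺]/[Ag⁺]^3 = 10.1.
E = E° − (RT/nF) ln Q = 1.54 − (8.314×323)/(3×96500) × (2.310) = 1.540 − 0.021 = 1.519 V.

1.52 V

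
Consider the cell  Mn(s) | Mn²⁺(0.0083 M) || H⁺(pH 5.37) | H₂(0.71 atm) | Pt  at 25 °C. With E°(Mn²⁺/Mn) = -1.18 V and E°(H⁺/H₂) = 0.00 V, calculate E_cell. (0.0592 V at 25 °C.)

The hydrogen couple is the cathode, so E°_cell = 1.18 V; n = 2.
[H⁺] = 10^(−5.37) = 4.3 × 10^-6 M, and Q = [Mn²⁺]·P(H₂) / [H⁺]^2 = 3.24 × 10^8.
E = E° − (0.0592/2) log Q = 1.18 − (0.0592/2)(8.510) = 0.928 V.

0.93 V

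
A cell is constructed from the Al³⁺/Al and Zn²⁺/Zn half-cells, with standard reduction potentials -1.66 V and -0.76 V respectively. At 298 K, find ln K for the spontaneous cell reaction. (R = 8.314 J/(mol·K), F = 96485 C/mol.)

ln K = 210.3

E°_cell = -0.76 − (-1.66) = 0.90 V, with n = 6 electrons transferred.
At equilibrium E = 0, so the Nernst equation gives ln K = nFE°/RT = (6)(96485)(0.90)/((8.314)(298)) = 210.29.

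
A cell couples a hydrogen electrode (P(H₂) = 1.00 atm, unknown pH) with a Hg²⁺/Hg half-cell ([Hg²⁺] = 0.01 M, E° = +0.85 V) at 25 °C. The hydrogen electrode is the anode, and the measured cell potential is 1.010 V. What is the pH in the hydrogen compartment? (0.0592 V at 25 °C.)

pH = 3.70

E°_cell = 0.85 V and n = 2.
log Q = n(E° − E)/0.0592 = 2×(0.85 − 1.010)/0.0592 = -5.405.
With Q = [H⁺]^2 / ([Hg²⁺]·P(H₂)), solving for [H⁺] gives log[H⁺] = -3.703, so pH = 3.70.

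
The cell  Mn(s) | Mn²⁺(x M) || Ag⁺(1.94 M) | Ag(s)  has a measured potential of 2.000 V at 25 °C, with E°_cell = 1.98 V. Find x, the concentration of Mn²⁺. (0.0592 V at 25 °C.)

From the Nernst equation, log Q = n(E° − E)/0.0592 = 2(1.98 − 2.000)/0.0592 = -0.676, so Q = 0.211.
With Q = [Mn²⁺]/[Ag⁺]^2 and the known concentrations, [Mn²⁺] in the numerator gives [Mn²⁺] = 0.79 M.

0.79 M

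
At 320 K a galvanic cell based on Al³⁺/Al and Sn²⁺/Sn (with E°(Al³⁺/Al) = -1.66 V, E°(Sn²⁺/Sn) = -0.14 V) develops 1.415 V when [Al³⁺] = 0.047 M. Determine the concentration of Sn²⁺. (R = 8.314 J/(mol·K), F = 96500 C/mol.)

6.4 × 10^-5 M

From the Nernst equation, ln Q = nF(E° − E)/RT = 6×96500×(1.52 − 1.415)/(8.314×320) = 22.851, so Q = 8.4 × 10^9.
With Q = [Al³⁺]^2/[Sn²⁺]^3 and the known concentrations, [Sn²⁺]^3 in the denominator gives [Sn²⁺] = 6.4 × 10^-5 M.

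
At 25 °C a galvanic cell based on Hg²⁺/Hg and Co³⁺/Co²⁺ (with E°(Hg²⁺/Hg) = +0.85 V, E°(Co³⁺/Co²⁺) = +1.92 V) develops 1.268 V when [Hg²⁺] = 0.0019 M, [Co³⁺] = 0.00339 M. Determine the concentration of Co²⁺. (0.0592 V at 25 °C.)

3.5 × 10^-5 M

From the Nernst equation, log Q = n(E° − E)/0.0592 = 2(1.07 − 1.268)/0.0592 = -6.689, so Q = 2.05 × 10^-7.
With Q = [Hg²⁺]·[Co²⁺]^2/[Co³⁺]^2 and the known concentrations, [Co²⁺]^2 in the numerator gives [Co²⁺] = 3.5 × 10^-5 M.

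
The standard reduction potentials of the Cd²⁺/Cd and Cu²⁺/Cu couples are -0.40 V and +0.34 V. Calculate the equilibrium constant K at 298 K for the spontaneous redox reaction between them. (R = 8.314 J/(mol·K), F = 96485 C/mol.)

E°_cell = +0.34 − (-0.40) = 0.74 V, with n = 2 electrons transferred.
At equilibrium E = 0, so the Nernst equation gives ln K = nFE°/RT = (2)(96485)(0.74)/((8.314)(298)) = 57.64.
K = e^57.64 = 1.1 × 10^25.

1.1 × 10^25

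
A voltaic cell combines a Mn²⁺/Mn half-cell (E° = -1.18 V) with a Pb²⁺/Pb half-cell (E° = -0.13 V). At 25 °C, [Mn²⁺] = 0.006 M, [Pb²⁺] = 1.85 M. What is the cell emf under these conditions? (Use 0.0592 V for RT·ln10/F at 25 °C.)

1.12 V

The Pb²⁺/Pb couple has the higher reduction potential and acts as the cathode, so E°_cell = -0.13 − (-1.18) = 1.05 V.
Balancing electrons gives n = 2; the reaction quotient is Q = [Mn²⁺]/[Pb²⁺] = 0.00324.
At 25 °C, E = E° − (0.0592/n) log Q = 1.05 − (0.0592/2)(-2.489) = 1.050 + 0.074 = 1.124 V.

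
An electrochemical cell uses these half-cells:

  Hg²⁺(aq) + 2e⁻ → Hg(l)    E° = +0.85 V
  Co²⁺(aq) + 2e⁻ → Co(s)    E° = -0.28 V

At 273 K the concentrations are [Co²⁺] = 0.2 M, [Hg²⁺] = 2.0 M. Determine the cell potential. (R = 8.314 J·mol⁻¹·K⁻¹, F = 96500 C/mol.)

1.16 V

The Hg²⁺/Hg couple has the higher reduction potential and acts as the cathode, so E°_cell = +0.85 − (-0.28) = 1.13 V.
Balancing electrons gives n = 2; the reaction quotient is Q = [Co²⁺]/[Hg²⁺] = 0.100.
E = E° − (RT/nF) ln Q = 1.13 − (8.314×273)/(2×96500) × (-2.303) = 1.130 + 0.027 = 1.157 V.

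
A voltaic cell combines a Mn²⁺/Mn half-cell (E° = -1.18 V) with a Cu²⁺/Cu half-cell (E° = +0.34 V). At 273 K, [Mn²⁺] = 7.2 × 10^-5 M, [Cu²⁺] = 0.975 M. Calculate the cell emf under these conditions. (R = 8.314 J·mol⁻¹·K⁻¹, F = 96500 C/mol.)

The Cu²⁺/Cu couple has the higher reduction potential and acts as the cathode, so E°_cell = +0.34 − (-1.18) = 1.52 V.
Balancing electrons gives n = 2; the reaction quotient is Q = [Mn²⁺]/[Cu²⁺] = 7.38 × 10^-5.
E = E° − (RT/nF) ln Q = 1.52 − (8.314×273)/(2×96500) × (-9.514) = 1.520 + 0.112 = 1.632 V.

1.63 V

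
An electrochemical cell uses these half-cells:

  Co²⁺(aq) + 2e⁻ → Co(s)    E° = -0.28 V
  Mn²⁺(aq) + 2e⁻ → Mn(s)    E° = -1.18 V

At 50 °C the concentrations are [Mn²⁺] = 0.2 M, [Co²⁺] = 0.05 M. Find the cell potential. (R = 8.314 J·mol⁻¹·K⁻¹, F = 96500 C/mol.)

The Co²⁺/Co couple has the higher reduction potential and acts as the cathode, so E°_cell = -0.28 − (-1.18) = 0.90 V.
Balancing electrons gives n = 2; the reaction quotient is Q = [Mn²⁺]/[Co²⁺] = 4.00.
E = E° − (RT/nF) ln Q = 0.90 − (8.314×323)/(2×96500) × (1.386) = 0.900 − 0.019 = 0.881 V.

0.881 V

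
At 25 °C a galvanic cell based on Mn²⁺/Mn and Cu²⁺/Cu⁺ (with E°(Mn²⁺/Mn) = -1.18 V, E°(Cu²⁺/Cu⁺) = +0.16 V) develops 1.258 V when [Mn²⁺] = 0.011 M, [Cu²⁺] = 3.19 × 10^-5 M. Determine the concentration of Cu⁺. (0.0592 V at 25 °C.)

0.0074 M

From the Nernst equation, log Q = n(E° − E)/0.0592 = 2(1.34 − 1.258)/0.0592 = 2.770, so Q = 589.
With Q = [Mn²⁺]·[Cu⁺]^2/[Cu²⁺]^2 and the known concentrations, [Cu⁺]^2 in the numerator gives [Cu⁺] = 0.0074 M.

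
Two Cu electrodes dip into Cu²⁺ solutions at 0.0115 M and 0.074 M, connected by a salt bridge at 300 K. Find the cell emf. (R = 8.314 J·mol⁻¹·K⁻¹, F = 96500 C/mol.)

0.024 V

Both half-cells are Cu²⁺/Cu, so E°_cell = 0. The concentrated side is the cathode; the cell reaction moves Cu²⁺ from high to low concentration with n = 2.
Q = [Cu²⁺]_dilute/[Cu²⁺]_conc = 0.0115/0.074 = 0.155.
E = 0 − (RT/nF) ln Q = −((8.314×300)/(2×96500))(-1.862) = 0.0241 V.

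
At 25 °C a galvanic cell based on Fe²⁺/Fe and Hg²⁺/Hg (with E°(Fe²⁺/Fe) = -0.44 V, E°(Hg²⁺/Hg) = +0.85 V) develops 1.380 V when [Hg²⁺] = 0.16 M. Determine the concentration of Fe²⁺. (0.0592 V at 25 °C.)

From the Nernst equation, log Q = n(E° − E)/0.0592 = 2(1.29 − 1.380)/0.0592 = -3.041, so Q = 9.11 × 10^-4.
With Q = [Fe²⁺]/[Hg²⁺] and the known concentrations, [Fe²⁺] in the numerator gives [Fe²⁺] = 1.5 × 10^-4 M.

1.5 × 10^-4 M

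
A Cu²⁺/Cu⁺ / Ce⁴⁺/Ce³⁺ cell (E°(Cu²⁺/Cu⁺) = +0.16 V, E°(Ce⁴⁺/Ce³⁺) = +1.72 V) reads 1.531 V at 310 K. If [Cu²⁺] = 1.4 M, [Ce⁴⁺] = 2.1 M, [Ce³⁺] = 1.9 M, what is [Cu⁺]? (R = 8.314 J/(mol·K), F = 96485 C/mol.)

0.43 M

From the Nernst equation, ln Q = nF(E° − E)/RT = 1×96485×(1.56 − 1.531)/(8.314×310) = 1.086, so Q = 2.96.
With Q = [Cu²⁺]·[Ce³⁺]/([Cu⁺]·[Ce⁴⁺]) and the known concentrations, [Cu⁺] in the denominator gives [Cu⁺] = 0.43 M.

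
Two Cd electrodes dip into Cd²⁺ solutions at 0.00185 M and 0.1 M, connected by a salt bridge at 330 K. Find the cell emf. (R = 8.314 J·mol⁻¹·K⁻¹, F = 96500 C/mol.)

Both half-cells are Cd²⁺/Cd, so E°_cell = 0. The concentrated side is the cathode; the cell reaction moves Cd²⁺ from high to low concentration with n = 2.
Q = [Cd²⁺]_dilute/[Cd²⁺]_conc = 0.00185/0.1 = 0.0185.
E = 0 − (RT/nF) ln Q = −((8.314×330)/(2×96500))(-3.990) = 0.0567 V.

0.057 V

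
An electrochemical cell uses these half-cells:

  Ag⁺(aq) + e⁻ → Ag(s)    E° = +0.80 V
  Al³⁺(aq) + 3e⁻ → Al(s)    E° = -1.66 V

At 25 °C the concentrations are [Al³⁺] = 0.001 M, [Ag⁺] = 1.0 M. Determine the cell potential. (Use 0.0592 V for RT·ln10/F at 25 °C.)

The Ag⁺/Ag couple has the higher reduction potential and acts as the cathode, so E°_cell = +0.80 − (-1.66) = 2.46 V.
Balancing electrons gives n = 3; the reaction quotient is Q = [Al³⁺]/[Ag⁺]^3 = 0.00100.
At 25 °C, E = E° − (0.0592/n) log Q = 2.46 − (0.0592/3)(-3.000) = 2.460 + 0.059 = 2.519 V.

2.52 V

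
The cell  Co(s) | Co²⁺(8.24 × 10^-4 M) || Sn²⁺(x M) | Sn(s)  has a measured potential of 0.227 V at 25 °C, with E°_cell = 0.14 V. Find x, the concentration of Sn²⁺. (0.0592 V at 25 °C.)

0.72 M

From the Nernst equation, log Q = n(E° − E)/0.0592 = 2(0.14 − 0.227)/0.0592 = -2.939, so Q = 0.00115.
With Q = [Co²⁺]/[Sn²⁺] and the known concentrations, [Sn²⁺] in the denominator gives [Sn²⁺] = 0.72 M.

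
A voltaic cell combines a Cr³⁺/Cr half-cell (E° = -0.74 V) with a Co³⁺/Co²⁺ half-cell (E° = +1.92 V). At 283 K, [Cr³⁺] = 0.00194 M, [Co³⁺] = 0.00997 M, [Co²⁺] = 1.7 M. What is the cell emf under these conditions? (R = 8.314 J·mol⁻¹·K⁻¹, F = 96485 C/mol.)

The Co³⁺/Co²⁺ couple has the higher reduction potential and acts as the cathode, so E°_cell = +1.92 − (-0.74) = 2.66 V.
Balancing electrons gives n = 3; the reaction quotient is Q = [Cr³⁺]·[Co²⁺]^3/[Co³⁺]^3 = 9620.
E = E° − (RT/nF) ln Q = 2.66 − (8.314×283)/(3×96485) × (9.171) = 2.660 − 0.075 = 2.585 V.

2.59 V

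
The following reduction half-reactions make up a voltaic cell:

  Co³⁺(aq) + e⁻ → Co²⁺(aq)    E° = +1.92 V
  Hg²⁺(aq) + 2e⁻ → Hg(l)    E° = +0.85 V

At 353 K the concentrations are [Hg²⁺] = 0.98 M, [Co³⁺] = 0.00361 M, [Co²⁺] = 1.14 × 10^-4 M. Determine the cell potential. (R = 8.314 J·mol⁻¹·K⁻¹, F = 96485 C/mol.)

The Co³⁺/Co²⁺ couple has the higher reduction potential and acts as the cathode, so E°_cell = +1.92 − (+0.85) = 1.07 V.
Balancing electrons gives n = 2; the reaction quotient is Q = [Hg²⁺]·[Co²⁺]^2/[Co³⁺]^2 = 9.77 × 10^-4.
E = E° − (RT/nF) ln Q = 1.07 − (8.314×353)/(2×96485) × (-6.931) = 1.070 + 0.105 = 1.175 V.

1.18 V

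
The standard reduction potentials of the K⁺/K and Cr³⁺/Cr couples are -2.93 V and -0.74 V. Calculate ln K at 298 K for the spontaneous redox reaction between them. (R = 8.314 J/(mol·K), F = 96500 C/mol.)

E°_cell = -0.74 − (-2.93) = 2.19 V, with n = 3 electrons transferred.
At equilibrium E = 0, so the Nernst equation gives ln K = nFE°/RT = (3)(96500)(2.19)/((8.314)(298)) = 255.90.

ln K = 255.9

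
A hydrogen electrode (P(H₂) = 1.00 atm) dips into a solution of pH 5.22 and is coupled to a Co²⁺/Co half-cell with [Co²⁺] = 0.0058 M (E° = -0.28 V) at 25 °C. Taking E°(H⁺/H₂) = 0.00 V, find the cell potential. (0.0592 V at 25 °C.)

The hydrogen couple is the cathode, so E°_cell = 0.28 V; n = 2.
[H⁺] = 10^(−5.22) = 6 × 10^-6 M, and Q = [Co²⁺]·P(H₂) / [H⁺]^2 = 1.6 × 10^8.
E = E° − (0.0592/2) log Q = 0.28 − (0.0592/2)(8.203) = 0.037 V.

0.037 V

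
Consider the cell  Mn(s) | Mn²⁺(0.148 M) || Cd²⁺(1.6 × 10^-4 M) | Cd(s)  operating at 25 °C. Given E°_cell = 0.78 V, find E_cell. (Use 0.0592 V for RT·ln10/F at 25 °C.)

Balancing electrons gives n = 2; the reaction quotient is Q = [Mn²⁺]/[Cd²⁺] = 925.
At 25 °C, E = E° − (0.0592/n) log Q = 0.78 − (0.0592/2)(2.966) = 0.780 − 0.088 = 0.692 V.

0.692 V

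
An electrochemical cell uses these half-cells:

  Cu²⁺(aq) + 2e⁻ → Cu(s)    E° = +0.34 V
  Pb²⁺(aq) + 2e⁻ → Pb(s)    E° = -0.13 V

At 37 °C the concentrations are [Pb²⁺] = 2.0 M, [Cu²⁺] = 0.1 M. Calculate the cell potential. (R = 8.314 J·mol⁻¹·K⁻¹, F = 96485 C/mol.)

The Cu²⁺/Cu couple has the higher reduction potential and acts as the cathode, so E°_cell = +0.34 − (-0.13) = 0.47 V.
Balancing electrons gives n = 2; the reaction quotient is Q = [Pb²⁺]/[Cu²⁺] = 20.0.
E = E° − (RT/nF) ln Q = 0.47 − (8.314×310)/(2×96485) × (2.996) = 0.470 − 0.040 = 0.430 V.

0.430 V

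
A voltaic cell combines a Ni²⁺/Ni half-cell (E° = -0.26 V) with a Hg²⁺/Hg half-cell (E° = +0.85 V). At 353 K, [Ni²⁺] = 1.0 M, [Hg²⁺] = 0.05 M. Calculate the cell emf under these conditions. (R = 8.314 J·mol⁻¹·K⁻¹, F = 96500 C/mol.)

The Hg²⁺/Hg couple has the higher reduction potential and acts as the cathode, so E°_cell = +0.85 − (-0.26) = 1.11 V.
Balancing electrons gives n = 2; the reaction quotient is Q = [Ni²⁺]/[Hg²⁺] = 20.0.
E = E° − (RT/nF) ln Q = 1.11 − (8.314×353)/(2×96500) × (2.996) = 1.110 − 0.046 = 1.064 V.

1.06 V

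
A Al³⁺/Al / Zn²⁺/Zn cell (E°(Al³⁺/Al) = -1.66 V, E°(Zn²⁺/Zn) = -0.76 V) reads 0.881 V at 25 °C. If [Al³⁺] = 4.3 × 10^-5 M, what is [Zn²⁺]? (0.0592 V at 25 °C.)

From the Nernst equation, log Q = n(E° − E)/0.0592 = 6(0.90 − 0.881)/0.0592 = 1.926, so Q = 84.3.
With Q = [Al³⁺]^2/[Zn²⁺]^3 and the known concentrations, [Zn²⁺]^3 in the denominator gives [Zn²⁺] = 2.8 × 10^-4 M.

2.8 × 10^-4 M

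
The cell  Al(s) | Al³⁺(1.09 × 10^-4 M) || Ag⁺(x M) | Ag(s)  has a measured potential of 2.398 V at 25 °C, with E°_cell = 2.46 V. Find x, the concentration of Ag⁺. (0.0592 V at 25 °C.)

0.0043 M

From the Nernst equation, log Q = n(E° − E)/0.0592 = 3(2.46 − 2.398)/0.0592 = 3.142, so Q = 1390.
With Q = [Al³⁺]/[Ag⁺]^3 and the known concentrations, [Ag⁺]^3 in the denominator gives [Ag⁺] = 0.0043 M.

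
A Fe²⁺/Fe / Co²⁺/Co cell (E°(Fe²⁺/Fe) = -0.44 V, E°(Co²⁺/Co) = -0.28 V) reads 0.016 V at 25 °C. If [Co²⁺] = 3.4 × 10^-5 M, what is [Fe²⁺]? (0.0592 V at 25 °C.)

From the Nernst equation, log Q = n(E° − E)/0.0592 = 2(0.16 − 0.016)/0.0592 = 4.865, so Q = 7.33 × 10^4.
With Q = [Fe²⁺]/[Co²⁺] and the known concentrations, [Fe²⁺] in the numerator gives [Fe²⁺] = 2.5 M.

2.5 M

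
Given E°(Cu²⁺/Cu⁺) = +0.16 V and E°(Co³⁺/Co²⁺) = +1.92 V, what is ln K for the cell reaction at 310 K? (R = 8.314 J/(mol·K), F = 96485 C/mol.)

E°_cell = +1.92 − (+0.16) = 1.76 V, with n = 1 electron transferred.
At equilibrium E = 0, so the Nernst equation gives ln K = nFE°/RT = (1)(96485)(1.76)/((8.314)(310)) = 65.89.

ln K = 65.9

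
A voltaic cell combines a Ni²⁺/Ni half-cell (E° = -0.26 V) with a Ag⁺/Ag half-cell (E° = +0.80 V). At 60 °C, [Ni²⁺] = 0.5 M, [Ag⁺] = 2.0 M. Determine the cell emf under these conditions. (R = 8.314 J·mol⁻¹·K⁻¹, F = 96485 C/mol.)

The Ag⁺/Ag couple has the higher reduction potential and acts as the cathode, so E°_cell = +0.80 − (-0.26) = 1.06 V.
Balancing electrons gives n = 2; the reaction quotient is Q = [Ni²⁺]/[Ag⁺]^2 = 0.125.
E = E° − (RT/nF) ln Q = 1.06 − (8.314×333)/(2×96485) × (-2.079) = 1.060 + 0.030 = 1.090 V.

1.09 V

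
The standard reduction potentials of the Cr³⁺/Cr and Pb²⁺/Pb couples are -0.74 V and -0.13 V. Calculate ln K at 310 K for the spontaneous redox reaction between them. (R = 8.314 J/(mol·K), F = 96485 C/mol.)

ln K = 137.0

E°_cell = -0.13 − (-0.74) = 0.61 V, with n = 6 electrons transferred.
At equilibrium E = 0, so the Nernst equation gives ln K = nFE°/RT = (6)(96485)(0.61)/((8.314)(310)) = 137.02.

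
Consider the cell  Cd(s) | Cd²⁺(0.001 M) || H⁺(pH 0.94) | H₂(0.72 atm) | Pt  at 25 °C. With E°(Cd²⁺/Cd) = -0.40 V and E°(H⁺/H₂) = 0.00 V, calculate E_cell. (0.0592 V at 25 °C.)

The hydrogen couple is the cathode, so E°_cell = 0.40 V; n = 2.
[H⁺] = 10^(−0.94) = 0.11 M, and Q = [Cd²⁺]·P(H₂) / [H⁺]^2 = 0.0546.
E = E° − (0.0592/2) log Q = 0.40 − (0.0592/2)(-1.263) = 0.437 V.

0.44 V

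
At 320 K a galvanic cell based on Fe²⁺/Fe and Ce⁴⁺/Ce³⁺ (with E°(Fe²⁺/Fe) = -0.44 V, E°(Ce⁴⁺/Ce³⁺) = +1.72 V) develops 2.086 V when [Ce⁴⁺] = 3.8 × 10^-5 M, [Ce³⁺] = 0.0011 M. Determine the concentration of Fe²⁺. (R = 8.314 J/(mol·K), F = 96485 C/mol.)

0.26 M

From the Nernst equation, ln Q = nF(E° − E)/RT = 2×96485×(2.16 − 2.086)/(8.314×320) = 5.367, so Q = 214.
With Q = [Fe²⁺]·[Ce³⁺]^2/[Ce⁴⁺]^2 and the known concentrations, [Fe²⁺] in the numerator gives [Fe²⁺] = 0.26 M.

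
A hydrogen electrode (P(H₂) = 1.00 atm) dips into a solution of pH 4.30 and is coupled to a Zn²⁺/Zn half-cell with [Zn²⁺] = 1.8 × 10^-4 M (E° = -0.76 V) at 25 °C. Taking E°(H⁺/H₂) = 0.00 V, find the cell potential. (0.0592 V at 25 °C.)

0.62 V

The hydrogen couple is the cathode, so E°_cell = 0.76 V; n = 2.
[H⁺] = 10^(−4.30) = 5 × 10^-5 M, and Q = [Zn²⁺]·P(H₂) / [H⁺]^2 = 7.17 × 10^4.
E = E° − (0.0592/2) log Q = 0.76 − (0.0592/2)(4.855) = 0.616 V.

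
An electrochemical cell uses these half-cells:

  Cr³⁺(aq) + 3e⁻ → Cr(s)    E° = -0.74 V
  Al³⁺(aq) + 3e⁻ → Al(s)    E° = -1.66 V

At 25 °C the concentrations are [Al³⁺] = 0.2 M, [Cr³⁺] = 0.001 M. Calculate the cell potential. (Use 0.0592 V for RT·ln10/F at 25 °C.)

0.875 V

The Cr³⁺/Cr couple has the higher reduction potential and acts as the cathode, so E°_cell = -0.74 − (-1.66) = 0.92 V.
Balancing electrons gives n = 3; the reaction quotient is Q = [Al³⁺]/[Cr³⁺] = 200.
At 25 °C, E = E° − (0.0592/n) log Q = 0.92 − (0.0592/3)(2.301) = 0.920 − 0.045 = 0.875 V.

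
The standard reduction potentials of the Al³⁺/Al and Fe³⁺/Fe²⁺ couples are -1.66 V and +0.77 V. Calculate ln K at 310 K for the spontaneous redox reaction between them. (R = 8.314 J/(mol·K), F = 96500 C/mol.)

ln K = 273.0

E°_cell = +0.77 − (-1.66) = 2.43 V, with n = 3 electrons transferred.
At equilibrium E = 0, so the Nernst equation gives ln K = nFE°/RT = (3)(96500)(2.43)/((8.314)(310)) = 272.95.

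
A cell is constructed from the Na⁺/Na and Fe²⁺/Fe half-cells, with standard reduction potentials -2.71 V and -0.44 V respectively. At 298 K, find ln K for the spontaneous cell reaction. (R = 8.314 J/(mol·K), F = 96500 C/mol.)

E°_cell = -0.44 − (-2.71) = 2.27 V, with n = 2 electrons transferred.
At equilibrium E = 0, so the Nernst equation gives ln K = nFE°/RT = (2)(96500)(2.27)/((8.314)(298)) = 176.83.

ln K = 176.8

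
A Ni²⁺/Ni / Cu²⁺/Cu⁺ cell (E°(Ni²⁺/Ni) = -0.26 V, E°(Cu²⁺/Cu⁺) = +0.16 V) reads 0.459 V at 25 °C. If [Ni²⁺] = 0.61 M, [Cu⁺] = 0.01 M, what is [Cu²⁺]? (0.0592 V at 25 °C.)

0.036 M

From the Nernst equation, log Q = n(E° − E)/0.0592 = 2(0.42 − 0.459)/0.0592 = -1.318, so Q = 0.0481.
With Q = [Ni²⁺]·[Cu⁺]^2/[Cu²⁺]^2 and the known concentrations, [Cu²⁺]^2 in the denominator gives [Cu²⁺] = 0.036 M.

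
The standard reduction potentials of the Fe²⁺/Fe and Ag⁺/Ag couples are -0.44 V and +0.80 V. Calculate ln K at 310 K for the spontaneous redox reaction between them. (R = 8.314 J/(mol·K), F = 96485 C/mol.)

E°_cell = +0.80 − (-0.44) = 1.24 V, with n = 2 electrons transferred.
At equilibrium E = 0, so the Nernst equation gives ln K = nFE°/RT = (2)(96485)(1.24)/((8.314)(310)) = 92.84.

ln K = 92.8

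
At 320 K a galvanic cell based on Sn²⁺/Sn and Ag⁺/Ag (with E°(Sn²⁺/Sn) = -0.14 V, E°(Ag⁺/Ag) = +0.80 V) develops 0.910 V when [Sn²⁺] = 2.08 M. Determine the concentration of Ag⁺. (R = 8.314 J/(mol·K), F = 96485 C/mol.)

0.49 M

From the Nernst equation, ln Q = nF(E° − E)/RT = 2×96485×(0.94 − 0.910)/(8.314×320) = 2.176, so Q = 8.81.
With Q = [Sn²⁺]/[Ag⁺]^2 and the known concentrations, [Ag⁺]^2 in the denominator gives [Ag⁺] = 0.49 M.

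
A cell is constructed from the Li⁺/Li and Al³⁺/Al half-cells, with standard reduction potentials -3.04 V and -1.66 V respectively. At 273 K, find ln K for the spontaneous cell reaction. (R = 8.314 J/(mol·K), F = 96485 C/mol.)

ln K = 176.0

E°_cell = -1.66 − (-3.04) = 1.38 V, with n = 3 electrons transferred.
At equilibrium E = 0, so the Nernst equation gives ln K = nFE°/RT = (3)(96485)(1.38)/((8.314)(273)) = 175.99.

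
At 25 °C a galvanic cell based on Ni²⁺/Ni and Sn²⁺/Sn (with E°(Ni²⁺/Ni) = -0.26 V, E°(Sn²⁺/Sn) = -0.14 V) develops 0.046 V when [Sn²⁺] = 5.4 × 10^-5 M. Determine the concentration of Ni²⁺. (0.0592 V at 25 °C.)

0.017 M

From the Nernst equation, log Q = n(E° − E)/0.0592 = 2(0.12 − 0.046)/0.0592 = 2.500, so Q = 316.
With Q = [Ni²⁺]/[Sn²⁺] and the known concentrations, [Ni²⁺] in the numerator gives [Ni²⁺] = 0.017 M.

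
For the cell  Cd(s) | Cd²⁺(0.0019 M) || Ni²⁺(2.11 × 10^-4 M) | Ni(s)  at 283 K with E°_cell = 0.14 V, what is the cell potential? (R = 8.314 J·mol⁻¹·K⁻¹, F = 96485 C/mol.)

0.113 V

Balancing electrons gives n = 2; the reaction quotient is Q = [Cd²⁺]/[Ni²⁺] = 9.00.
E = E° − (RT/nF) ln Q = 0.14 − (8.314×283)/(2×96485) × (2.198) = 0.140 − 0.027 = 0.113 V.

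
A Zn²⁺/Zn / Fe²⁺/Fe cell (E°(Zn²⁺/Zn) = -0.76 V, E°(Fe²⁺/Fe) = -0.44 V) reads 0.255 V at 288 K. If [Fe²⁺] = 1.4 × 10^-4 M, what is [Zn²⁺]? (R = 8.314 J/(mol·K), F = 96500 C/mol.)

From the Nernst equation, ln Q = nF(E° − E)/RT = 2×96500×(0.32 − 0.255)/(8.314×288) = 5.239, so Q = 189.
With Q = [Zn²⁺]/[Fe²⁺] and the known concentrations, [Zn²⁺] in the numerator gives [Zn²⁺] = 0.026 M.

0.026 M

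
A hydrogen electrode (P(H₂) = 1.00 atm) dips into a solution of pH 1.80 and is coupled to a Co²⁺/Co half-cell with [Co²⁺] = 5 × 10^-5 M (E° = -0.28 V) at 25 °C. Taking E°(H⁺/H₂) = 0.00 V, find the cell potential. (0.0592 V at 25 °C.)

The hydrogen couple is the cathode, so E°_cell = 0.28 V; n = 2.
[H⁺] = 10^(−1.80) = 0.016 M, and Q = [Co²⁺]·P(H₂) / [H⁺]^2 = 0.199.
E = E° − (0.0592/2) log Q = 0.28 − (0.0592/2)(-0.701) = 0.301 V.

0.30 V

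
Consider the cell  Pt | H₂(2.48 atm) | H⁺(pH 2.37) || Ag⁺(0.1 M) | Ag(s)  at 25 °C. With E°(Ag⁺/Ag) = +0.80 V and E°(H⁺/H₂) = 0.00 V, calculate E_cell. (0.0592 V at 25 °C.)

The Ag⁺/Ag couple is the cathode, so E°_cell = 0.80 V; n = 2.
[H⁺] = 10^(−2.37) = 0.0043 M, and Q = [H⁺]^2 / ([Ag⁺]^2·P(H₂)) = 7.34 × 10^-4.
E = E° − (0.0592/2) log Q = 0.80 − (0.0592/2)(-3.134) = 0.893 V.

0.89 V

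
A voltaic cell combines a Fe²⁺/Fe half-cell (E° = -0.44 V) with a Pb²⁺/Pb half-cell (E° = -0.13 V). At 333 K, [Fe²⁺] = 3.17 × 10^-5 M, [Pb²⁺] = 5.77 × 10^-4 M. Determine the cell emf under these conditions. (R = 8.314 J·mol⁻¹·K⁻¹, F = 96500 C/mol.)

The Pb²⁺/Pb couple has the higher reduction potential and acts as the cathode, so E°_cell = -0.13 − (-0.44) = 0.31 V.
Balancing electrons gives n = 2; the reaction quotient is Q = [Fe²⁺]/[Pb²⁺] = 0.0549.
E = E° − (RT/nF) ln Q = 0.31 − (8.314×333)/(2×96500) × (-2.902) = 0.310 + 0.042 = 0.352 V.

0.352 V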